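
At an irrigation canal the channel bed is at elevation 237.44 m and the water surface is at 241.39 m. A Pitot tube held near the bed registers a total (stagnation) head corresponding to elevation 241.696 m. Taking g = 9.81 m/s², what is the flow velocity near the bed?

Near the bed, under hydrostatic conditions, the piezometric head (z + ψ) equals the free-surface elevation, 241.39 m.
Velocity head = total − piezometric = 241.696 − 241.39 = 0.306 m.
v = √(2g·h_v) = √(2 × 9.81 × 0.306) = 2.45 m/s.

v ≈ 2.45 m/s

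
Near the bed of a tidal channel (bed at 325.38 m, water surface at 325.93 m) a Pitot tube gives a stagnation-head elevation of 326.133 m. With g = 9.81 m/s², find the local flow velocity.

v ≈ 2.00 m/s

Near the bed, under hydrostatic conditions, the piezometric head (z + ψ) equals the free-surface elevation, 325.93 m.
Velocity head = total − piezometric = 326.133 − 325.93 = 0.203 m.
v = √(2g·h_v) = √(2 × 9.81 × 0.203) = 2.00 m/s.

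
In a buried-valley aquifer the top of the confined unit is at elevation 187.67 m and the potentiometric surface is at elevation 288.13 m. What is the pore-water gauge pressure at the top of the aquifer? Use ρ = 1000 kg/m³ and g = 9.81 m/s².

Pressure head at the aquifer top: ψ = h − z = 288.13 − 187.67 = 100.46 m.
P = ρgψ = 1000 × 9.81 × 100.46 = 985513 Pa ≈ 986 kPa.

P ≈ 986 kPa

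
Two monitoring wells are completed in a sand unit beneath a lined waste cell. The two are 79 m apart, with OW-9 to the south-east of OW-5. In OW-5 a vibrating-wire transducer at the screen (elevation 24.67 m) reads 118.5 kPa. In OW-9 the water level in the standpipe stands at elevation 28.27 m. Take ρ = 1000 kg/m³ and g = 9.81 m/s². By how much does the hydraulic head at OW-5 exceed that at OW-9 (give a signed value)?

Δh ≈ 8.48 m

Pressure head at OW-5: ψ = P/(ρg) = 118.5×1000 / (1000 × 9.81) = 12.08 m.
Total head at OW-5: h = z + ψ = 24.67 + 12.08 = 36.75 m.
Total head at OW-9: h = 28.27 m (water level in the piezometer is the total head).
Head difference: h(OW-5) − h(OW-9) = 36.75 − 28.27 = 8.48 m.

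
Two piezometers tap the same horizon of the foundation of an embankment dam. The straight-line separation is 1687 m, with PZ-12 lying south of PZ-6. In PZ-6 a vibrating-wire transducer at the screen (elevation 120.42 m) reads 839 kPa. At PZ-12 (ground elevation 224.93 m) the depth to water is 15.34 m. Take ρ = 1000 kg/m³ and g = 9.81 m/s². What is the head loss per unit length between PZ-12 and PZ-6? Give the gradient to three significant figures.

Pressure head at PZ-6: ψ = P/(ρg) = 839×1000 / (1000 × 9.81) = 85.52 m.
Total head at PZ-6: h = z + ψ = 120.42 + 85.52 = 205.94 m.
Total head at PZ-12: h = 224.93 − 15.34 = 209.59 m.
Head difference: h(PZ-6) − h(PZ-12) = 205.94 − 209.59 = -3.65 m.
Hydraulic gradient: i = |Δh| / L = 3.65 / 1687 = 0.00216.

i ≈ 0.00216 m/m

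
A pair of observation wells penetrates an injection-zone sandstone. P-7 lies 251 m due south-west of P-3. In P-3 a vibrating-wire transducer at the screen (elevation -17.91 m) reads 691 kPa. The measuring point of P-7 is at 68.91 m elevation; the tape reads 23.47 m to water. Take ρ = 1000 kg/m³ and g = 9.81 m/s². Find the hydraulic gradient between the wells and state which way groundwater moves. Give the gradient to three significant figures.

Pressure head at P-3: ψ = P/(ρg) = 691×1000 / (1000 × 9.81) = 70.44 m.
Total head at P-3: h = z + ψ = -17.91 + 70.44 = 52.53 m.
Total head at P-7: h = 68.91 − 23.47 = 45.44 m.
Head difference: h(P-3) − h(P-7) = 52.53 − 45.44 = 7.09 m.
Hydraulic gradient: i = |Δh| / L = 7.09 / 251 = 0.0282.
Flow is from higher to lower head: from P-3 toward P-7, i.e. toward the south-west.

i ≈ 0.0282; groundwater flows toward the south-west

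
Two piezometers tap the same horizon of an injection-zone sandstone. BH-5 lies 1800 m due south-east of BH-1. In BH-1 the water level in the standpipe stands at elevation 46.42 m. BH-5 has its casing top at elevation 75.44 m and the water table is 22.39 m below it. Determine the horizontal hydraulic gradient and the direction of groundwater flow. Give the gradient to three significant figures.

Total head at BH-1: h = 46.42 m (water level in the piezometer is the total head).
Total head at BH-5: h = 75.44 − 22.39 = 53.05 m.
Head difference: h(BH-1) − h(BH-5) = 46.42 − 53.05 = -6.63 m.
Hydraulic gradient: i = |Δh| / L = 6.63 / 1800 = 0.00368.
Flow is from higher to lower head: from BH-5 toward BH-1, i.e. toward the north-west.

i ≈ 0.00368; groundwater flows toward the north-west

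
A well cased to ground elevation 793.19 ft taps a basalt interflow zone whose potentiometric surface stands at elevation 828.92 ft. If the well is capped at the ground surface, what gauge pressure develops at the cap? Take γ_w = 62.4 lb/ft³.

Head above the cap: Δh = 828.92 − 793.19 = 35.73 ft.
P = γΔh/144 = 62.4 × 35.73 / 144 = 15.5 psi.

P ≈ 15.5 psi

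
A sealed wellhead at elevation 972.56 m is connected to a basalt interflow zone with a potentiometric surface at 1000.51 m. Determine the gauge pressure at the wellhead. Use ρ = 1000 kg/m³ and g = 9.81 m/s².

P ≈ 274 kPa

Head above the cap: Δh = 1000.51 − 972.56 = 27.95 m.
P = ρgΔh = 1000 × 9.81 × 27.95 = 274190 Pa ≈ 274 kPa.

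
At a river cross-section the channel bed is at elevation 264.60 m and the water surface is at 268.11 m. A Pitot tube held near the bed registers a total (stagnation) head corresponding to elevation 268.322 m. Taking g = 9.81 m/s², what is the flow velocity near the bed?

Near the bed, under hydrostatic conditions, the piezometric head (z + ψ) equals the free-surface elevation, 268.11 m.
Velocity head = total − piezometric = 268.322 − 268.11 = 0.212 m.
v = √(2g·h_v) = √(2 × 9.81 × 0.212) = 2.04 m/s.

v ≈ 2.04 m/s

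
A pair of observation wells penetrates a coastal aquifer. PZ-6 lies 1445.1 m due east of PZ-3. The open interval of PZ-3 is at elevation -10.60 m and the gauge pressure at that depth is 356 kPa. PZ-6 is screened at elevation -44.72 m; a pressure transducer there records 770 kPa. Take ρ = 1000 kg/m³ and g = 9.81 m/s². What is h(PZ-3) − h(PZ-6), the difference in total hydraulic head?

Δh ≈ -8.08 m

Pressure head at PZ-3: ψ = P/(ρg) = 356×1000 / (1000 × 9.81) = 36.29 m.
Total head at PZ-3: h = z + ψ = -10.60 + 36.29 = 25.69 m.
Pressure head at PZ-6: ψ = P/(ρg) = 770×1000 / (1000 × 9.81) = 78.49 m.
Total head at PZ-6: h = z + ψ = -44.72 + 78.49 = 33.77 m.
Head difference: h(PZ-3) − h(PZ-6) = 25.69 − 33.77 = -8.08 m.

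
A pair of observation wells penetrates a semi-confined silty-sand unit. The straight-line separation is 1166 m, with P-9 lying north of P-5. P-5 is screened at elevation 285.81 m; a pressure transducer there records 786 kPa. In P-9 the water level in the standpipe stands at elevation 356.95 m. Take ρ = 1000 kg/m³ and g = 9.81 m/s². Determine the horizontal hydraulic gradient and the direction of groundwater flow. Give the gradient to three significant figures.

Pressure head at P-5: ψ = P/(ρg) = 786×1000 / (1000 × 9.81) = 80.12 m.
Total head at P-5: h = z + ψ = 285.81 + 80.12 = 365.93 m.
Total head at P-9: h = 356.95 m (water level in the piezometer is the total head).
Head difference: h(P-5) − h(P-9) = 365.93 − 356.95 = 8.98 m.
Hydraulic gradient: i = |Δh| / L = 8.98 / 1166 = 0.00770.
Flow is from higher to lower head: from P-5 toward P-9, i.e. toward the north.

i ≈ 0.00770; groundwater flows toward the north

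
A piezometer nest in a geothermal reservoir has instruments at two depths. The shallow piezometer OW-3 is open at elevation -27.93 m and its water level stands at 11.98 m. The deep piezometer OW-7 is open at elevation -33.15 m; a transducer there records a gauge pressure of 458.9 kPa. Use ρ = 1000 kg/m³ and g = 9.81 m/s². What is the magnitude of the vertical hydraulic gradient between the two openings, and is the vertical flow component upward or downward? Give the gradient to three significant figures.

Total head at OW-3: h = 11.98 m (water level in the standpipe).
Pressure head at OW-7: ψ = P/(ρg) = 458.9×1000 / (1000 × 9.81) = 46.78 m.
Total head at OW-7: h = z + ψ = -33.15 + 46.78 = 13.63 m.
Δh = h(OW-3) − h(OW-7) = 11.98 − 13.63 = -1.65 m.
Vertical separation Δz = -27.93 − (-33.15) = 5.22 m.
|i_v| = |Δh| / Δz = 1.65 / 5.22 = 0.316.
Head is higher in the deep piezometer, so vertical flow is upward (discharge condition).

|i_v| ≈ 0.316; vertical flow is upward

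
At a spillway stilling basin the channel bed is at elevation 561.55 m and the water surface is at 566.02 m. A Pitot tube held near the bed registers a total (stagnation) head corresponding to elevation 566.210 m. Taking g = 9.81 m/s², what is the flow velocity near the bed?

v ≈ 1.93 m/s

Near the bed, under hydrostatic conditions, the piezometric head (z + ψ) equals the free-surface elevation, 566.02 m.
Velocity head = total − piezometric = 566.210 − 566.02 = 0.190 m.
v = √(2g·h_v) = √(2 × 9.81 × 0.190) = 1.93 m/s.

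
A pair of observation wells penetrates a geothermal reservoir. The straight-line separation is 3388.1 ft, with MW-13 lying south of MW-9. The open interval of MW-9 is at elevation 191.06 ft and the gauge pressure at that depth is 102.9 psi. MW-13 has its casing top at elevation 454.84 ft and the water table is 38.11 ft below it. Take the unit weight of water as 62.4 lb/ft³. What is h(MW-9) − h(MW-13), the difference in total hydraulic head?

Δh ≈ 11.79 ft

Pressure head at MW-9: ψ = 144·P/γ = 144 × 102.9 / 62.4 = 237.46 ft.
Total head at MW-9: h = z + ψ = 191.06 + 237.46 = 428.52 ft.
Total head at MW-13: h = 454.84 − 38.11 = 416.73 ft.
Head difference: h(MW-9) − h(MW-13) = 428.52 − 416.73 = 11.79 ft.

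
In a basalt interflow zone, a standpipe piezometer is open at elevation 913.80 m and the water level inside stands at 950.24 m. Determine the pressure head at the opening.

ψ ≈ 36.44 m

Total head h = 950.24 m (the water-surface elevation in the piezometer).
Pressure head ψ = h − z = 950.24 − 913.80 = 36.44 m.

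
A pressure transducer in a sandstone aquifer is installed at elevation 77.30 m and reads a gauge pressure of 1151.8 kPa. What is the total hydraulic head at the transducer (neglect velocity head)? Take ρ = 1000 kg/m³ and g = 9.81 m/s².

ψ = P/(ρg) = 1151.8×1000 / (1000 × 9.81) = 117.41 m.
h = z + ψ = 77.30 + 117.41 = 194.71 m.

h ≈ 194.71 m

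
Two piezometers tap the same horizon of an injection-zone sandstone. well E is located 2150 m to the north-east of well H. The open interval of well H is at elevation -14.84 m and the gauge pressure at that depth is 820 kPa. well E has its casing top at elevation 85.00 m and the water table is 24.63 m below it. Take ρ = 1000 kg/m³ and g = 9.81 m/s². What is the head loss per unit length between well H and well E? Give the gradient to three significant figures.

i ≈ 0.00390 m/m

Pressure head at well H: ψ = P/(ρg) = 820×1000 / (1000 × 9.81) = 83.59 m.
Total head at well H: h = z + ψ = -14.84 + 83.59 = 68.75 m.
Total head at well E: h = 85.00 − 24.63 = 60.37 m.
Head difference: h(well H) − h(well E) = 68.75 − 60.37 = 8.38 m.
Hydraulic gradient: i = |Δh| / L = 8.38 / 2150 = 0.00390.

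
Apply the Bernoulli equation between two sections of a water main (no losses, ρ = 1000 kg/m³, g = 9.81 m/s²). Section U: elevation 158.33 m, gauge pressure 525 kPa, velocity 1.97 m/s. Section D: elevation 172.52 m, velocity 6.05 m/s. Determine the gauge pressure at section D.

Pressure head at U: ψ₁ = P₁/(ρg) = 525×1000 / (1000 × 9.81) = 53.52 m.
Velocity heads: v₁²/2g = 1.97²/19.62 = 0.198 m; v₂²/2g = 6.05²/19.62 = 1.866 m.
Total head H = z₁ + ψ₁ + v₁²/2g = 158.33 + 53.52 + 0.198 = 212.05 m.
ψ₂ = H − z₂ − v₂²/2g = 212.05 − 172.52 − 1.866 = 37.66 m.
P₂ = ρgψ₂ = 1000 × 9.81 × 37.66 ≈ 369 kPa.

P₂ ≈ 369 kPa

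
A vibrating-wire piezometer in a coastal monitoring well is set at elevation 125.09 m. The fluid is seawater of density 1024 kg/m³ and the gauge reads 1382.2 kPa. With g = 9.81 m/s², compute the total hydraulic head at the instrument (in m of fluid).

h ≈ 262.68 m

ψ = P/(ρg) = 1382.2×1000 / (1024 × 9.81) = 137.59 m.
h = z + ψ = 125.09 + 137.59 = 262.68 m.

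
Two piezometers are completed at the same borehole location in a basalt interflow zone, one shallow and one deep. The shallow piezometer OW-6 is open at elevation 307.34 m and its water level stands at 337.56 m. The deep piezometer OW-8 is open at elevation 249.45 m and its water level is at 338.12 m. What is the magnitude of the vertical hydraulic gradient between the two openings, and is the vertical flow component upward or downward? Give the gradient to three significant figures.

Total head at OW-6: h = 337.56 m (water level in the standpipe).
Total head at OW-8: h = 338.12 m.
Δh = h(OW-6) − h(OW-8) = 337.56 − 338.12 = -0.56 m.
Vertical separation Δz = 307.34 − 249.45 = 57.89 m.
|i_v| = |Δh| / Δz = 0.56 / 57.89 = 0.00967.
Head is higher in the deep piezometer, so vertical flow is upward (discharge condition).

|i_v| ≈ 0.00967; vertical flow is upward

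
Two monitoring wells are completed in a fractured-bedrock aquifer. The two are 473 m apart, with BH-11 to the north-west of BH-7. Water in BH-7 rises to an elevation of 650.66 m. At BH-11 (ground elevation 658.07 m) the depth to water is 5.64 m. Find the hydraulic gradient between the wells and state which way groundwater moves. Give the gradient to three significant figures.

i ≈ 0.00374; groundwater flows toward the south-east

Total head at BH-7: h = 650.66 m (water level in the piezometer is the total head).
Total head at BH-11: h = 658.07 − 5.64 = 652.43 m.
Head difference: h(BH-7) − h(BH-11) = 650.66 − 652.43 = -1.77 m.
Hydraulic gradient: i = |Δh| / L = 1.77 / 473 = 0.00374.
Flow is from higher to lower head: from BH-11 toward BH-7, i.e. toward the south-east.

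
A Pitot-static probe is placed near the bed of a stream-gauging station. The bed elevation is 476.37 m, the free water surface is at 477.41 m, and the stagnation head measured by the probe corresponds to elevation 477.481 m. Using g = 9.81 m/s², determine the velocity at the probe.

Near the bed, under hydrostatic conditions, the piezometric head (z + ψ) equals the free-surface elevation, 477.41 m.
Velocity head = total − piezometric = 477.481 − 477.41 = 0.071 m.
v = √(2g·h_v) = √(2 × 9.81 × 0.071) = 1.18 m/s.

v ≈ 1.18 m/s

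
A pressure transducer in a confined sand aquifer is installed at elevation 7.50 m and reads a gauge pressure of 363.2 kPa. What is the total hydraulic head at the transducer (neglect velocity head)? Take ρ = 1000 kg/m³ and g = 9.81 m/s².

ψ = P/(ρg) = 363.2×1000 / (1000 × 9.81) = 37.02 m.
h = z + ψ = 7.50 + 37.02 = 44.52 m.

h ≈ 44.52 m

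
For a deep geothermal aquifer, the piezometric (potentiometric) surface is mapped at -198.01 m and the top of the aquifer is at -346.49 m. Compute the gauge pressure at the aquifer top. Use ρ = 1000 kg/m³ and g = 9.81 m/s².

P ≈ 1460 kPa

Pressure head at the aquifer top: ψ = h − z = -198.01 − (-346.49) = 148.48 m.
P = ρgψ = 1000 × 9.81 × 148.48 = 1456589 Pa ≈ 1460 kPa.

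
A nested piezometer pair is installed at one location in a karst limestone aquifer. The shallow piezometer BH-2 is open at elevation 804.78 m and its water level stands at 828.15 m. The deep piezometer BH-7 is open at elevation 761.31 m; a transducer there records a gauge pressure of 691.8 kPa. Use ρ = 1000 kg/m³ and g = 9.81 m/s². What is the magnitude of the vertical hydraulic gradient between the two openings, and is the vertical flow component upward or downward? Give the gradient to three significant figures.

Total head at BH-2: h = 828.15 m (water level in the standpipe).
Pressure head at BH-7: ψ = P/(ρg) = 691.8×1000 / (1000 × 9.81) = 70.52 m.
Total head at BH-7: h = z + ψ = 761.31 + 70.52 = 831.83 m.
Δh = h(BH-2) − h(BH-7) = 828.15 − 831.83 = -3.68 m.
Vertical separation Δz = 804.78 − 761.31 = 43.47 m.
|i_v| = |Δh| / Δz = 3.68 / 43.47 = 0.0847.
Head is higher in the deep piezometer, so vertical flow is upward (discharge condition).

|i_v| ≈ 0.0847; vertical flow is upward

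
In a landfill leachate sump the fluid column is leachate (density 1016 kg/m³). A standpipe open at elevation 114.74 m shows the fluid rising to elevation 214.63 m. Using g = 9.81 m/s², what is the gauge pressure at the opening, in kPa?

P ≈ 996 kPa

Pressure head ψ = h − z = 214.63 − 114.74 = 99.89 m.
P = ρgψ = 1016 × 9.81 × 99.89 = 995600 Pa ≈ 996 kPa.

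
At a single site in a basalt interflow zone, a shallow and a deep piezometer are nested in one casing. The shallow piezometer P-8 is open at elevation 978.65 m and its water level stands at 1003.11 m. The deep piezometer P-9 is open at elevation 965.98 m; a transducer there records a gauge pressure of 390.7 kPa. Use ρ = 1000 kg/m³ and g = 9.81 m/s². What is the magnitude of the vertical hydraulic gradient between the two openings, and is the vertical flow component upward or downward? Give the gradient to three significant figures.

Total head at P-8: h = 1003.11 m (water level in the standpipe).
Pressure head at P-9: ψ = P/(ρg) = 390.7×1000 / (1000 × 9.81) = 39.83 m.
Total head at P-9: h = z + ψ = 965.98 + 39.83 = 1005.81 m.
Δh = h(P-8) − h(P-9) = 1003.11 − 1005.81 = -2.70 m.
Vertical separation Δz = 978.65 − 965.98 = 12.67 m.
|i_v| = |Δh| / Δz = 2.70 / 12.67 = 0.213.
Head is higher in the deep piezometer, so vertical flow is upward (discharge condition).

|i_v| ≈ 0.213; vertical flow is upward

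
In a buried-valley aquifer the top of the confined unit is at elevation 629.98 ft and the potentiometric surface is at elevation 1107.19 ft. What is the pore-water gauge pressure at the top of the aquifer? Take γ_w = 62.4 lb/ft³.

P ≈ 207 psi

Pressure head at the aquifer top: ψ = h − z = 1107.19 − 629.98 = 477.21 ft.
P = γψ/144 = 62.4 × 477.21 / 144 = 207 psi.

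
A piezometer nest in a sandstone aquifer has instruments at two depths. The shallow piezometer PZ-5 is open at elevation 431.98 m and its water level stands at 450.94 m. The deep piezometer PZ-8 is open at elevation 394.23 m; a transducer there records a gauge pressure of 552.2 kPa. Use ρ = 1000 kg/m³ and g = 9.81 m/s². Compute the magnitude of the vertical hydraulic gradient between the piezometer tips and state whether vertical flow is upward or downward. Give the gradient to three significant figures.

Total head at PZ-5: h = 450.94 m (water level in the standpipe).
Pressure head at PZ-8: ψ = P/(ρg) = 552.2×1000 / (1000 × 9.81) = 56.29 m.
Total head at PZ-8: h = z + ψ = 394.23 + 56.29 = 450.52 m.
Δh = h(PZ-5) − h(PZ-8) = 450.94 − 450.52 = 0.42 m.
Vertical separation Δz = 431.98 − 394.23 = 37.75 m.
|i_v| = |Δh| / Δz = 0.42 / 37.75 = 0.0111.
Head is higher in the shallow piezometer, so vertical flow is downward (recharge condition).

|i_v| ≈ 0.0111; vertical flow is downward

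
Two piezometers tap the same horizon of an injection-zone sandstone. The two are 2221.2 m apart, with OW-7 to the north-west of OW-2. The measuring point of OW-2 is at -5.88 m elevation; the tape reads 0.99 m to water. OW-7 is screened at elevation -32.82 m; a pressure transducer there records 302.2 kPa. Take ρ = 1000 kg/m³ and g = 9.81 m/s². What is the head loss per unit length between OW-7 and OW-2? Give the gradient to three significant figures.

i ≈ 0.00219 m/m

Total head at OW-2: h = -5.88 − 0.99 = -6.87 m.
Pressure head at OW-7: ψ = P/(ρg) = 302.2×1000 / (1000 × 9.81) = 30.81 m.
Total head at OW-7: h = z + ψ = -32.82 + 30.81 = -2.01 m.
Head difference: h(OW-2) − h(OW-7) = -6.87 − (-2.01) = -4.86 m.
Hydraulic gradient: i = |Δh| / L = 4.86 / 2221.2 = 0.00219.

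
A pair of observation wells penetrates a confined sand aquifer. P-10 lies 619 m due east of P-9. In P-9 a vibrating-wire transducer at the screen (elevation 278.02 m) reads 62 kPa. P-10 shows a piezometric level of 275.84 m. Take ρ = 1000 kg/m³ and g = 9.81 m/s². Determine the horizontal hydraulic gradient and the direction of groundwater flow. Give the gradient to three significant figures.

i ≈ 0.0137; groundwater flows toward the east

Pressure head at P-9: ψ = P/(ρg) = 62×1000 / (1000 × 9.81) = 6.32 m.
Total head at P-9: h = z + ψ = 278.02 + 6.32 = 284.34 m.
Total head at P-10: h = 275.84 m (water level in the piezometer is the total head).
Head difference: h(P-9) − h(P-10) = 284.34 − 275.84 = 8.50 m.
Hydraulic gradient: i = |Δh| / L = 8.50 / 619 = 0.0137.
Flow is from higher to lower head: from P-9 toward P-10, i.e. toward the east.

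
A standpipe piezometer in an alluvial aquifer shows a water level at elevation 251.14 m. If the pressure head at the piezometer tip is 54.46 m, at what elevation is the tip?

z ≈ 196.68 m

z = h − ψ = 251.14 − 54.46 = 196.68 m.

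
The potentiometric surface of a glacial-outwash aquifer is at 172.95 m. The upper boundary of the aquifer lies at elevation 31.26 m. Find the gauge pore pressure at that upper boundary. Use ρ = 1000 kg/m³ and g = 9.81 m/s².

P ≈ 1390 kPa

Pressure head at the aquifer top: ψ = h − z = 172.95 − 31.26 = 141.69 m.
P = ρgψ = 1000 × 9.81 × 141.69 = 1389979 Pa ≈ 1390 kPa.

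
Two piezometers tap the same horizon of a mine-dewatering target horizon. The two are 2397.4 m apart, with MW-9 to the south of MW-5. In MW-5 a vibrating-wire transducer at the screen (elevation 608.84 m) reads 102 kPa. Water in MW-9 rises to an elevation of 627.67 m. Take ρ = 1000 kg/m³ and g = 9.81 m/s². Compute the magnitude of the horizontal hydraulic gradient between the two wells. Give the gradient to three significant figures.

Pressure head at MW-5: ψ = P/(ρg) = 102×1000 / (1000 × 9.81) = 10.40 m.
Total head at MW-5: h = z + ψ = 608.84 + 10.40 = 619.24 m.
Total head at MW-9: h = 627.67 m (water level in the piezometer is the total head).
Head difference: h(MW-5) − h(MW-9) = 619.24 − 627.67 = -8.43 m.
Hydraulic gradient: i = |Δh| / L = 8.43 / 2397.4 = 0.00352.

i ≈ 0.00352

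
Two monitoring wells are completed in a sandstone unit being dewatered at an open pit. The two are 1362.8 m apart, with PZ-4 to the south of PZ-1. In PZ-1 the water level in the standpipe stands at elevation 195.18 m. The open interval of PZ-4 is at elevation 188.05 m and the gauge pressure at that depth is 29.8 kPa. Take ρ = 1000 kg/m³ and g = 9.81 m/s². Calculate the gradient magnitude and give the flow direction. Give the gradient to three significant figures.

Total head at PZ-1: h = 195.18 m (water level in the piezometer is the total head).
Pressure head at PZ-4: ψ = P/(ρg) = 29.8×1000 / (1000 × 9.81) = 3.04 m.
Total head at PZ-4: h = z + ψ = 188.05 + 3.04 = 191.09 m.
Head difference: h(PZ-1) − h(PZ-4) = 195.18 − 191.09 = 4.09 m.
Hydraulic gradient: i = |Δh| / L = 4.09 / 1362.8 = 0.00300.
Flow is from higher to lower head: from PZ-1 toward PZ-4, i.e. toward the south.

i ≈ 0.00300; groundwater flows toward the south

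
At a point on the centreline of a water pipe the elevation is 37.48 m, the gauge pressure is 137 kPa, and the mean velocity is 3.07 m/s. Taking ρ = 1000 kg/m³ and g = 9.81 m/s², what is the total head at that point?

h ≈ 51.93 m

Pressure head ψ = P/(ρg) = 137×1000 / (1000 × 9.81) = 13.97 m.
Velocity head = v²/(2g) = 3.07² / (2 × 9.81) = 0.480 m.
h = z + ψ + v²/(2g) = 37.48 + 13.97 + 0.480 = 51.93 m.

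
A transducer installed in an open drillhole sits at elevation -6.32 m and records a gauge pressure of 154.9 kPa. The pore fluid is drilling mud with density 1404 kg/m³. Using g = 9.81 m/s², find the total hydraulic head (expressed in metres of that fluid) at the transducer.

ψ = P/(ρg) = 154.9×1000 / (1404 × 9.81) = 11.25 m.
h = z + ψ = -6.32 + 11.25 = 4.93 m.

h ≈ 4.93 m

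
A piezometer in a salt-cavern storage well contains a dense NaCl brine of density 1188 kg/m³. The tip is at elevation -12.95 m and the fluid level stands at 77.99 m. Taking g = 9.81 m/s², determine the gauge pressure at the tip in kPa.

P ≈ 1060 kPa

Pressure head ψ = h − z = 77.99 − (-12.95) = 90.94 m.
P = ρgψ = 1188 × 9.81 × 90.94 = 1059840 Pa ≈ 1060 kPa.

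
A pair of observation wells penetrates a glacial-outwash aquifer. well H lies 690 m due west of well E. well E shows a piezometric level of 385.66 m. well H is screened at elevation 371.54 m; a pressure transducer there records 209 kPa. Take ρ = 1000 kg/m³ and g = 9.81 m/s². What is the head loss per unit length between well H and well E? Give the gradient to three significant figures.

Total head at well E: h = 385.66 m (water level in the piezometer is the total head).
Pressure head at well H: ψ = P/(ρg) = 209×1000 / (1000 × 9.81) = 21.30 m.
Total head at well H: h = z + ψ = 371.54 + 21.30 = 392.84 m.
Head difference: h(well E) − h(well H) = 385.66 − 392.84 = -7.18 m.
Hydraulic gradient: i = |Δh| / L = 7.18 / 690 = 0.0104.

i ≈ 0.0104 m/m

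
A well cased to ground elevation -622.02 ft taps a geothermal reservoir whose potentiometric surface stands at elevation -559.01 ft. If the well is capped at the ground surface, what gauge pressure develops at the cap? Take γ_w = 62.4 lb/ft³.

P ≈ 27.3 psi

Head above the cap: Δh = -559.01 − (-622.02) = 63.01 ft.
P = γΔh/144 = 62.4 × 63.01 / 144 = 27.3 psi.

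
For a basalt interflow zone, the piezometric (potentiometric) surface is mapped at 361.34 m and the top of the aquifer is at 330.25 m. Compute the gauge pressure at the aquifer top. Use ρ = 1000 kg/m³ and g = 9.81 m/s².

P ≈ 305 kPa

Pressure head at the aquifer top: ψ = h − z = 361.34 − 330.25 = 31.09 m.
P = ρgψ = 1000 × 9.81 × 31.09 = 304993 Pa ≈ 305 kPa.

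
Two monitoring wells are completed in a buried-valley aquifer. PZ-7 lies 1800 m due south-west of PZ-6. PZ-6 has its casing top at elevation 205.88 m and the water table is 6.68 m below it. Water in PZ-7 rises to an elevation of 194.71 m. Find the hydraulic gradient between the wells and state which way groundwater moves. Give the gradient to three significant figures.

i ≈ 0.00249; groundwater flows toward the south-west

Total head at PZ-6: h = 205.88 − 6.68 = 199.20 m.
Total head at PZ-7: h = 194.71 m (water level in the piezometer is the total head).
Head difference: h(PZ-6) − h(PZ-7) = 199.20 − 194.71 = 4.49 m.
Hydraulic gradient: i = |Δh| / L = 4.49 / 1800 = 0.00249.
Flow is from higher to lower head: from PZ-6 toward PZ-7, i.e. toward the south-west.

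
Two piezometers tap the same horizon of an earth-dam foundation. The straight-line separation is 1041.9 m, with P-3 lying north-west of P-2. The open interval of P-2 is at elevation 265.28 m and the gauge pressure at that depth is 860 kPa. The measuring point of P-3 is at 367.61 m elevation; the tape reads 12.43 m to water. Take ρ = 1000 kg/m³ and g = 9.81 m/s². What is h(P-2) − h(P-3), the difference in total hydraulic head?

Pressure head at P-2: ψ = P/(ρg) = 860×1000 / (1000 × 9.81) = 87.67 m.
Total head at P-2: h = z + ψ = 265.28 + 87.67 = 352.95 m.
Total head at P-3: h = 367.61 − 12.43 = 355.18 m.
Head difference: h(P-2) − h(P-3) = 352.95 − 355.18 = -2.23 m.

Δh ≈ -2.23 m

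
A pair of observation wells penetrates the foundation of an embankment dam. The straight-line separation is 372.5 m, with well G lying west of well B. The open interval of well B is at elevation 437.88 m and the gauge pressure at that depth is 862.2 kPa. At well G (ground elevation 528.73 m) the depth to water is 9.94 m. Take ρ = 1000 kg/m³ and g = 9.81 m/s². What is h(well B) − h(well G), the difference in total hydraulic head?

Δh ≈ 6.98 m

Pressure head at well B: ψ = P/(ρg) = 862.2×1000 / (1000 × 9.81) = 87.89 m.
Total head at well B: h = z + ψ = 437.88 + 87.89 = 525.77 m.
Total head at well G: h = 528.73 − 9.94 = 518.79 m.
Head difference: h(well B) − h(well G) = 525.77 − 518.79 = 6.98 m.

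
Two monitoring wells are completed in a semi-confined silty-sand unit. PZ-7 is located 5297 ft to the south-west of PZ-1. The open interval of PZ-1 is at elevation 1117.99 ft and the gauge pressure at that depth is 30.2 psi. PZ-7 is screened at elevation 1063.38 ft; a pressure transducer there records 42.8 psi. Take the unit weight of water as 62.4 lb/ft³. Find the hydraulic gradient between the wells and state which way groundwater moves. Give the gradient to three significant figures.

i ≈ 0.00482; groundwater flows toward the south-west

Pressure head at PZ-1: ψ = 144·P/γ = 144 × 30.2 / 62.4 = 69.69 ft.
Total head at PZ-1: h = z + ψ = 1117.99 + 69.69 = 1187.68 ft.
Pressure head at PZ-7: ψ = 144·P/γ = 144 × 42.8 / 62.4 = 98.77 ft.
Total head at PZ-7: h = z + ψ = 1063.38 + 98.77 = 1162.15 ft.
Head difference: h(PZ-1) − h(PZ-7) = 1187.68 − 1162.15 = 25.53 ft.
Hydraulic gradient: i = |Δh| / L = 25.53 / 5297 = 0.00482.
Flow is from higher to lower head: from PZ-1 toward PZ-7, i.e. toward the south-west.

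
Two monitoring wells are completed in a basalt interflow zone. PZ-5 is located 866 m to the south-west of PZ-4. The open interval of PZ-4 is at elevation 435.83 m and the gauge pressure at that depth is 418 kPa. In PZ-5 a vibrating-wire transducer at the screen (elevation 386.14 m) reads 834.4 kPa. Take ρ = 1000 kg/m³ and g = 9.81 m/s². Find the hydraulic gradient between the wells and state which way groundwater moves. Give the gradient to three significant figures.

i ≈ 0.00836; groundwater flows toward the south-west

Pressure head at PZ-4: ψ = P/(ρg) = 418×1000 / (1000 × 9.81) = 42.61 m.
Total head at PZ-4: h = z + ψ = 435.83 + 42.61 = 478.44 m.
Pressure head at PZ-5: ψ = P/(ρg) = 834.4×1000 / (1000 × 9.81) = 85.06 m.
Total head at PZ-5: h = z + ψ = 386.14 + 85.06 = 471.20 m.
Head difference: h(PZ-4) − h(PZ-5) = 478.44 − 471.20 = 7.24 m.
Hydraulic gradient: i = |Δh| / L = 7.24 / 866 = 0.00836.
Flow is from higher to lower head: from PZ-4 toward PZ-5, i.e. toward the south-west.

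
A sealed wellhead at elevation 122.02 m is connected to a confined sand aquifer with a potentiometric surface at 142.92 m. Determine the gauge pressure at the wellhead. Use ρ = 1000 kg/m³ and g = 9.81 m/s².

P ≈ 205 kPa

Head above the cap: Δh = 142.92 − 122.02 = 20.90 m.
P = ρgΔh = 1000 × 9.81 × 20.90 = 205029 Pa ≈ 205 kPa.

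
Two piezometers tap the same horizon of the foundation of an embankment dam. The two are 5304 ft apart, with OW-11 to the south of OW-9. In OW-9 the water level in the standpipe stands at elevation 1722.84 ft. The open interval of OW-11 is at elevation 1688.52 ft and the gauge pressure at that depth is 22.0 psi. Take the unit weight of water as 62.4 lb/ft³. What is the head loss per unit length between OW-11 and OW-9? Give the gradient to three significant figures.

i ≈ 0.00310 ft/ft

Total head at OW-9: h = 1722.84 ft (water level in the piezometer is the total head).
Pressure head at OW-11: ψ = 144·P/γ = 144 × 22.0 / 62.4 = 50.77 ft.
Total head at OW-11: h = z + ψ = 1688.52 + 50.77 = 1739.29 ft.
Head difference: h(OW-9) − h(OW-11) = 1722.84 − 1739.29 = -16.45 ft.
Hydraulic gradient: i = |Δh| / L = 16.45 / 5304 = 0.00310.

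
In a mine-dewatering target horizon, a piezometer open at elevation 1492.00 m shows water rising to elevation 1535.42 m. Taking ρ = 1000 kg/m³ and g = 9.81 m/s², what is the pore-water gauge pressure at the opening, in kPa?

Pressure head ψ = h − z = 1535.42 − 1492.00 = 43.42 m.
P = ρgψ = 1000 × 9.81 × 43.42 = 425950 Pa ≈ 426 kPa.

P ≈ 426 kPa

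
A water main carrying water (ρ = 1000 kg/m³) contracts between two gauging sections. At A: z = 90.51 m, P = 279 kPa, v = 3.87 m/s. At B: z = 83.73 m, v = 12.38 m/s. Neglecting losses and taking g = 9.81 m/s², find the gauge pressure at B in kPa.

P₂ ≈ 276 kPa

Pressure head at A: ψ₁ = P₁/(ρg) = 279×1000 / (1000 × 9.81) = 28.44 m.
Velocity heads: v₁²/2g = 3.87²/19.62 = 0.763 m; v₂²/2g = 12.38²/19.62 = 7.812 m.
Total head H = z₁ + ψ₁ + v₁²/2g = 90.51 + 28.44 + 0.763 = 119.71 m.
ψ₂ = H − z₂ − v₂²/2g = 119.71 − 83.73 − 7.812 = 28.17 m.
P₂ = ρgψ₂ = 1000 × 9.81 × 28.17 ≈ 276 kPa.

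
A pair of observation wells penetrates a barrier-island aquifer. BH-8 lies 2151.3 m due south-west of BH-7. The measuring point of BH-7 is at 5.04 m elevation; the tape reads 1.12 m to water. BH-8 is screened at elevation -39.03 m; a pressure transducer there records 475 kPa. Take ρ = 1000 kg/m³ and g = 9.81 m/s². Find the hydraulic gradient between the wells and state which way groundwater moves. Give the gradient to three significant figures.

Total head at BH-7: h = 5.04 − 1.12 = 3.92 m.
Pressure head at BH-8: ψ = P/(ρg) = 475×1000 / (1000 × 9.81) = 48.42 m.
Total head at BH-8: h = z + ψ = -39.03 + 48.42 = 9.39 m.
Head difference: h(BH-7) − h(BH-8) = 3.92 − 9.39 = -5.47 m.
Hydraulic gradient: i = |Δh| / L = 5.47 / 2151.3 = 0.00254.
Flow is from higher to lower head: from BH-8 toward BH-7, i.e. toward the north-east.

i ≈ 0.00254; groundwater flows toward the north-east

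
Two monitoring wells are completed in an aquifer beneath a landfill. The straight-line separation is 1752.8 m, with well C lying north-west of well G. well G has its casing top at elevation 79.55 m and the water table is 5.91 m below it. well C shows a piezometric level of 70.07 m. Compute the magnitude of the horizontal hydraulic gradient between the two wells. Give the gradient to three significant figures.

i ≈ 0.00204

Total head at well G: h = 79.55 − 5.91 = 73.64 m.
Total head at well C: h = 70.07 m (water level in the piezometer is the total head).
Head difference: h(well G) − h(well C) = 73.64 − 70.07 = 3.57 m.
Hydraulic gradient: i = |Δh| / L = 3.57 / 1752.8 = 0.00204.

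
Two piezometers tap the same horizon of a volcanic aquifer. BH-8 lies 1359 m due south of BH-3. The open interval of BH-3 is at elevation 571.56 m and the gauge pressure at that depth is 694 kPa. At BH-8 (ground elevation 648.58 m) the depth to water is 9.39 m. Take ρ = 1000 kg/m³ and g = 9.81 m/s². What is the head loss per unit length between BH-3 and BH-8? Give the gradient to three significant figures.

i ≈ 0.00229 m/m

Pressure head at BH-3: ψ = P/(ρg) = 694×1000 / (1000 × 9.81) = 70.74 m.
Total head at BH-3: h = z + ψ = 571.56 + 70.74 = 642.30 m.
Total head at BH-8: h = 648.58 − 9.39 = 639.19 m.
Head difference: h(BH-3) − h(BH-8) = 642.30 − 639.19 = 3.11 m.
Hydraulic gradient: i = |Δh| / L = 3.11 / 1359 = 0.00229.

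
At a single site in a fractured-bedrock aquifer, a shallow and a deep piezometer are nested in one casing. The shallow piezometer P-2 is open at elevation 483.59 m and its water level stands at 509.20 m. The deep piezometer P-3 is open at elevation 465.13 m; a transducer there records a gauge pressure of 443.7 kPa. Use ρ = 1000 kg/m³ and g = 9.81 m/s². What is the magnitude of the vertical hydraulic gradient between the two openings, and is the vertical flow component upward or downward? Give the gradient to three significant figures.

|i_v| ≈ 0.0628; vertical flow is upward

Total head at P-2: h = 509.20 m (water level in the standpipe).
Pressure head at P-3: ψ = P/(ρg) = 443.7×1000 / (1000 × 9.81) = 45.23 m.
Total head at P-3: h = z + ψ = 465.13 + 45.23 = 510.36 m.
Δh = h(P-2) − h(P-3) = 509.20 − 510.36 = -1.16 m.
Vertical separation Δz = 483.59 − 465.13 = 18.46 m.
|i_v| = |Δh| / Δz = 1.16 / 18.46 = 0.0628.
Head is higher in the deep piezometer, so vertical flow is upward (discharge condition).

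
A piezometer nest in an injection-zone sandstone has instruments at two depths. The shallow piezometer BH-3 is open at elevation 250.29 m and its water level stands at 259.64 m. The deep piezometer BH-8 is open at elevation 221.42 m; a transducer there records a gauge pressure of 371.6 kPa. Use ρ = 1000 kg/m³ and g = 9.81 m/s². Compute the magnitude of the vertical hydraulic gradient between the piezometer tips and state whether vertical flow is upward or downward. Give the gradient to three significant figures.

|i_v| ≈ 0.0118; vertical flow is downward

Total head at BH-3: h = 259.64 m (water level in the standpipe).
Pressure head at BH-8: ψ = P/(ρg) = 371.6×1000 / (1000 × 9.81) = 37.88 m.
Total head at BH-8: h = z + ψ = 221.42 + 37.88 = 259.30 m.
Δh = h(BH-3) − h(BH-8) = 259.64 − 259.30 = 0.34 m.
Vertical separation Δz = 250.29 − 221.42 = 28.87 m.
|i_v| = |Δh| / Δz = 0.34 / 28.87 = 0.0118.
Head is higher in the shallow piezometer, so vertical flow is downward (recharge condition).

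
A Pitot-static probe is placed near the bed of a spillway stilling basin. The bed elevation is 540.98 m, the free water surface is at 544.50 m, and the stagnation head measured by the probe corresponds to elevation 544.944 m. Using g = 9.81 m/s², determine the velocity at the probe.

v ≈ 2.95 m/s

Near the bed, under hydrostatic conditions, the piezometric head (z + ψ) equals the free-surface elevation, 544.50 m.
Velocity head = total − piezometric = 544.944 − 544.50 = 0.444 m.
v = √(2g·h_v) = √(2 × 9.81 × 0.444) = 2.95 m/s.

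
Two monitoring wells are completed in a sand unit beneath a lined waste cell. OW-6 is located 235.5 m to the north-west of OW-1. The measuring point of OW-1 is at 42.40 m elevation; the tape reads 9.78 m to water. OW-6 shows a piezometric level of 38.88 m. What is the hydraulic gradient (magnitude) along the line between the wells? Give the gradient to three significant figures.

Total head at OW-1: h = 42.40 − 9.78 = 32.62 m.
Total head at OW-6: h = 38.88 m (water level in the piezometer is the total head).
Head difference: h(OW-1) − h(OW-6) = 32.62 − 38.88 = -6.26 m.
Hydraulic gradient: i = |Δh| / L = 6.26 / 235.5 = 0.0266.

i ≈ 0.0266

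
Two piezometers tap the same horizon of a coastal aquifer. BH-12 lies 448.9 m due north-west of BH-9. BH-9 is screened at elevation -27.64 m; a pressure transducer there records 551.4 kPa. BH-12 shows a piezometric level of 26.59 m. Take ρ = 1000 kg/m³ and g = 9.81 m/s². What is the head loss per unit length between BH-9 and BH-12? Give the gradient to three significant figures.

i ≈ 0.00441 m/m

Pressure head at BH-9: ψ = P/(ρg) = 551.4×1000 / (1000 × 9.81) = 56.21 m.
Total head at BH-9: h = z + ψ = -27.64 + 56.21 = 28.57 m.
Total head at BH-12: h = 26.59 m (water level in the piezometer is the total head).
Head difference: h(BH-9) − h(BH-12) = 28.57 − 26.59 = 1.98 m.
Hydraulic gradient: i = |Δh| / L = 1.98 / 448.9 = 0.00441.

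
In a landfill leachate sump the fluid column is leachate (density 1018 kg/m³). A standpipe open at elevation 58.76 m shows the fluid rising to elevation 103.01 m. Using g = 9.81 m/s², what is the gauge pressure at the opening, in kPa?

Pressure head ψ = h − z = 103.01 − 58.76 = 44.25 m.
P = ρgψ = 1018 × 9.81 × 44.25 = 441906 Pa ≈ 442 kPa.

P ≈ 442 kPa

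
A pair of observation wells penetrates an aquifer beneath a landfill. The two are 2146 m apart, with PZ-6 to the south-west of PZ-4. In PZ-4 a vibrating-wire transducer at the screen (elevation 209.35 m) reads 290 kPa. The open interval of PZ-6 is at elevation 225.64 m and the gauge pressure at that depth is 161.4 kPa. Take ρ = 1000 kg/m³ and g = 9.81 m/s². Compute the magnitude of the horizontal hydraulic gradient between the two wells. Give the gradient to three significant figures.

i ≈ 0.00148

Pressure head at PZ-4: ψ = P/(ρg) = 290×1000 / (1000 × 9.81) = 29.56 m.
Total head at PZ-4: h = z + ψ = 209.35 + 29.56 = 238.91 m.
Pressure head at PZ-6: ψ = P/(ρg) = 161.4×1000 / (1000 × 9.81) = 16.45 m.
Total head at PZ-6: h = z + ψ = 225.64 + 16.45 = 242.09 m.
Head difference: h(PZ-4) − h(PZ-6) = 238.91 − 242.09 = -3.18 m.
Hydraulic gradient: i = |Δh| / L = 3.18 / 2146 = 0.00148.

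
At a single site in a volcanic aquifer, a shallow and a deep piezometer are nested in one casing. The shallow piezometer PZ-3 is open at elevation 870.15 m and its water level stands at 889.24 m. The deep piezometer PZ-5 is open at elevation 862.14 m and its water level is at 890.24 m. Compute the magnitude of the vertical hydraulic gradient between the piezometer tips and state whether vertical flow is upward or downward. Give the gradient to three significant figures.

Total head at PZ-3: h = 889.24 m (water level in the standpipe).
Total head at PZ-5: h = 890.24 m.
Δh = h(PZ-3) − h(PZ-5) = 889.24 − 890.24 = -1.00 m.
Vertical separation Δz = 870.15 − 862.14 = 8.01 m.
|i_v| = |Δh| / Δz = 1.00 / 8.01 = 0.125.
Head is higher in the deep piezometer, so vertical flow is upward (discharge condition).

|i_v| ≈ 0.125; vertical flow is upward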